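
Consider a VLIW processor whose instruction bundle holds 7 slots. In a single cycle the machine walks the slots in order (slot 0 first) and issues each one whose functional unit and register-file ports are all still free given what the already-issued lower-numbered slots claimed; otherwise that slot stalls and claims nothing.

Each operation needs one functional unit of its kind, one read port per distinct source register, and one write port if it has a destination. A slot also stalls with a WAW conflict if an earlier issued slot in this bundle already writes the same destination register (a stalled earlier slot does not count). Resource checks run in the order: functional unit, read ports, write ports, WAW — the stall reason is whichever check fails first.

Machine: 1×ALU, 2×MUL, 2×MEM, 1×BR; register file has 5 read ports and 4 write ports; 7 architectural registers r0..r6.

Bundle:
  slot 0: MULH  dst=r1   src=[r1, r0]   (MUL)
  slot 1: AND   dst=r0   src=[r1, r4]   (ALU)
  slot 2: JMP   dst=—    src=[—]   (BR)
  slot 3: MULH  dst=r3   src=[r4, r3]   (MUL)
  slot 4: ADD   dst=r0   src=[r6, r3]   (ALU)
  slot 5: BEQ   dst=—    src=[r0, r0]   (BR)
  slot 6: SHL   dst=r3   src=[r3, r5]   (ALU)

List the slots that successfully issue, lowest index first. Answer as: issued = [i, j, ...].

#0 MUL src=r1,r0 dispatched  <A:1 Mu:1 Ld:2 B:1 rd:3 wr:3>
#1 ALU src=r1,r4 dispatched  <A:0 Mu:1 Ld:2 B:1 rd:1 wr:2>
#2 BR src=- dispatched  <A:0 Mu:1 Ld:2 B:0 rd:1 wr:2>
#3 MUL src=r4,r3 held:RD_PORT  <A:0 Mu:1 Ld:2 B:0 rd:1 wr:2>
#4 ALU src=r6,r3 held:FU  <A:0 Mu:1 Ld:2 B:0 rd:1 wr:2>
#5 BR src=r0,r0 held:FU  <A:0 Mu:1 Ld:2 B:0 rd:1 wr:2>
#6 ALU src=r3,r5 held:FU  <A:0 Mu:1 Ld:2 B:0 rd:1 wr:2>

issued = [0, 1, 2]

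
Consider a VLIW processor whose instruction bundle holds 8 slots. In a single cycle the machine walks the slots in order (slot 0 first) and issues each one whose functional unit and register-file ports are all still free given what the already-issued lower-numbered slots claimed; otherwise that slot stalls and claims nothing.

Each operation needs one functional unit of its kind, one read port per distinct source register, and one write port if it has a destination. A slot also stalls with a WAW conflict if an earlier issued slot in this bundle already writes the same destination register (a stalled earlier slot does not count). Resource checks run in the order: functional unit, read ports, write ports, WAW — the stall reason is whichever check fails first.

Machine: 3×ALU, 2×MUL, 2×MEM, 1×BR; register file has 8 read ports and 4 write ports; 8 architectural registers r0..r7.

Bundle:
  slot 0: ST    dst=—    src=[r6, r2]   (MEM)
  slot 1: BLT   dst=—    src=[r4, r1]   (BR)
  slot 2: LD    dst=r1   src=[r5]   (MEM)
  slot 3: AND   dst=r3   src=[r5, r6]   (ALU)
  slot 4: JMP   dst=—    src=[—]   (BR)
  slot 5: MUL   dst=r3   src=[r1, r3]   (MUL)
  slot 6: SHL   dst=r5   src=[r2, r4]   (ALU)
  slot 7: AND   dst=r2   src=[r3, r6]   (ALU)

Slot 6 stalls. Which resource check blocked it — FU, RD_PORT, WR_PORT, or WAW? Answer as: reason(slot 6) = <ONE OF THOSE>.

reason(slot 6) = RD_PORT

#0 MEM src=r6,r2 dispatched  <A:3 Mu:2 Ld:1 B:1 rd:6 wr:4>
#1 BR src=r4,r1 dispatched  <A:3 Mu:2 Ld:1 B:0 rd:4 wr:4>
#2 MEM src=r5 dispatched  <A:3 Mu:2 Ld:0 B:0 rd:3 wr:3>
#3 ALU src=r5,r6 dispatched  <A:2 Mu:2 Ld:0 B:0 rd:1 wr:2>
#4 BR src=- held:FU  <A:2 Mu:2 Ld:0 B:0 rd:1 wr:2>
#5 MUL src=r1,r3 held:RD_PORT  <A:2 Mu:2 Ld:0 B:0 rd:1 wr:2>
#6 ALU src=r2,r4 held:RD_PORT  <A:2 Mu:2 Ld:0 B:0 rd:1 wr:2>
#7 ALU src=r3,r6 held:RD_PORT  <A:2 Mu:2 Ld:0 B:0 rd:1 wr:2>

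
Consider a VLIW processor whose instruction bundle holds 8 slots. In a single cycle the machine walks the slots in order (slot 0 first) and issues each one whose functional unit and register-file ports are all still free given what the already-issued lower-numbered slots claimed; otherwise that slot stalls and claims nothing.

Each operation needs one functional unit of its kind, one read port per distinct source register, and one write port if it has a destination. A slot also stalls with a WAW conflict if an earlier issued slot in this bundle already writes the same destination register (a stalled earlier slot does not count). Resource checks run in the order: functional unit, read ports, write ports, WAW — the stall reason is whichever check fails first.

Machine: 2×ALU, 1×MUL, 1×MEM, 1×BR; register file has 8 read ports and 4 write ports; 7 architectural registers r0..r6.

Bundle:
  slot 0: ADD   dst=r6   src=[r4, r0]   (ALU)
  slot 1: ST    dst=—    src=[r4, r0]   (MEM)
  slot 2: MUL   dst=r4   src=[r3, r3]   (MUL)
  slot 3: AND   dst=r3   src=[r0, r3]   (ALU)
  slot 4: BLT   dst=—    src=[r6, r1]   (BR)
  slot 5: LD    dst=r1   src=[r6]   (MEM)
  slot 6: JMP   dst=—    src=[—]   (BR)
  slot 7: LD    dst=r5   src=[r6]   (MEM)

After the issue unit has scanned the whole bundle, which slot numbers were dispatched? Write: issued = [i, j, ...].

[0] ALU needs rd=2 wr=1: ok; after: ALU=1 MUL=1 MEM=1 BR=1, R=6, W=3
[1] MEM needs rd=2 wr=0: ok; after: ALU=1 MUL=1 MEM=0 BR=1, R=4, W=3
[2] MUL needs rd=1 wr=1: ok; after: ALU=1 MUL=0 MEM=0 BR=1, R=3, W=2
[3] ALU needs rd=2 wr=1: ok; after: ALU=0 MUL=0 MEM=0 BR=1, R=1, W=1
[4] BR needs rd=2 wr=0: RD_PORT; after: ALU=0 MUL=0 MEM=0 BR=1, R=1, W=1
[5] MEM needs rd=1 wr=1: FU; after: ALU=0 MUL=0 MEM=0 BR=1, R=1, W=1
[6] BR needs rd=0 wr=0: ok; after: ALU=0 MUL=0 MEM=0 BR=0, R=1, W=1
[7] MEM needs rd=1 wr=1: FU; after: ALU=0 MUL=0 MEM=0 BR=0, R=1, W=1

issued = [0, 1, 2, 3, 6]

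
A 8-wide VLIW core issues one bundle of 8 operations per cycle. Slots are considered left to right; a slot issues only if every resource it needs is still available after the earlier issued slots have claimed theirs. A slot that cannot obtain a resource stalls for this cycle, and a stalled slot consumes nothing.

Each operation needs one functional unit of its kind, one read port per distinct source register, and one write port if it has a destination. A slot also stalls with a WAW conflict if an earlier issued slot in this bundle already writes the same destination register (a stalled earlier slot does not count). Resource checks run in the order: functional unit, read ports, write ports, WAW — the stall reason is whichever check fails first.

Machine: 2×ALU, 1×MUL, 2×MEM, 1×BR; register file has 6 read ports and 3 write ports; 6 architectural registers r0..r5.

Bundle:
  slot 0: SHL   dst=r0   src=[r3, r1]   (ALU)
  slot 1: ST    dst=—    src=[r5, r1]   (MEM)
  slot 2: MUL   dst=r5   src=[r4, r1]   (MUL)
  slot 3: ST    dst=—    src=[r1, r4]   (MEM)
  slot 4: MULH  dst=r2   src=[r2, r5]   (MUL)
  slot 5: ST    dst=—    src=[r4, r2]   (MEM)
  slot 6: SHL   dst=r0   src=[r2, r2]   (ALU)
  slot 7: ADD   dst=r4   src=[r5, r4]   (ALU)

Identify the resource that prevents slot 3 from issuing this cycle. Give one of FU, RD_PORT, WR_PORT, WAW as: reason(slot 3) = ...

#0 ALU src=r3,r1 dispatched  <A:1 Mu:1 Ld:2 B:1 rd:4 wr:2>
#1 MEM src=r5,r1 dispatched  <A:1 Mu:1 Ld:1 B:1 rd:2 wr:2>
#2 MUL src=r4,r1 dispatched  <A:1 Mu:0 Ld:1 B:1 rd:0 wr:1>
#3 MEM src=r1,r4 held:RD_PORT  <A:1 Mu:0 Ld:1 B:1 rd:0 wr:1>
#4 MUL src=r2,r5 held:FU  <A:1 Mu:0 Ld:1 B:1 rd:0 wr:1>
#5 MEM src=r4,r2 held:RD_PORT  <A:1 Mu:0 Ld:1 B:1 rd:0 wr:1>
#6 ALU src=r2,r2 held:RD_PORT  <A:1 Mu:0 Ld:1 B:1 rd:0 wr:1>
#7 ALU src=r5,r4 held:RD_PORT  <A:1 Mu:0 Ld:1 B:1 rd:0 wr:1>

reason(slot 3) = RD_PORT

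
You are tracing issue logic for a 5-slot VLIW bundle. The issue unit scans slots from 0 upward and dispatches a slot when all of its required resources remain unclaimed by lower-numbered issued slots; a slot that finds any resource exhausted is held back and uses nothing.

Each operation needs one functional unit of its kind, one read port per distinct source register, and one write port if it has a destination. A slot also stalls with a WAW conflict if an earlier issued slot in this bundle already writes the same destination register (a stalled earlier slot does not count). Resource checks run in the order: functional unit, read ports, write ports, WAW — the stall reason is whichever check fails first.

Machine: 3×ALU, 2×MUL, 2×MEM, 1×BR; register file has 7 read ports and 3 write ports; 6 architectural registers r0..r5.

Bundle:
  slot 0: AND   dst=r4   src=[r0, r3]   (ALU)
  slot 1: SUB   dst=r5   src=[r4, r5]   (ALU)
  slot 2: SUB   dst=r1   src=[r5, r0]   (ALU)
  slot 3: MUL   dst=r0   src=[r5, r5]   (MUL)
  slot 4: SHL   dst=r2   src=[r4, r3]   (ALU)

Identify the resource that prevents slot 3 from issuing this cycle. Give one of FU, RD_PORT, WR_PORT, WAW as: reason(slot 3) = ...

slot 0 (ALU): ISSUE — free A2,Mu2,Ld2,B1 rp5 wp2
slot 1 (ALU): ISSUE — free A1,Mu2,Ld2,B1 rp3 wp1
slot 2 (ALU): ISSUE — free A0,Mu2,Ld2,B1 rp1 wp0
slot 3 (MUL): stall WR_PORT — free A0,Mu2,Ld2,B1 rp1 wp0
slot 4 (ALU): stall FU — free A0,Mu2,Ld2,B1 rp1 wp0

reason(slot 3) = WR_PORT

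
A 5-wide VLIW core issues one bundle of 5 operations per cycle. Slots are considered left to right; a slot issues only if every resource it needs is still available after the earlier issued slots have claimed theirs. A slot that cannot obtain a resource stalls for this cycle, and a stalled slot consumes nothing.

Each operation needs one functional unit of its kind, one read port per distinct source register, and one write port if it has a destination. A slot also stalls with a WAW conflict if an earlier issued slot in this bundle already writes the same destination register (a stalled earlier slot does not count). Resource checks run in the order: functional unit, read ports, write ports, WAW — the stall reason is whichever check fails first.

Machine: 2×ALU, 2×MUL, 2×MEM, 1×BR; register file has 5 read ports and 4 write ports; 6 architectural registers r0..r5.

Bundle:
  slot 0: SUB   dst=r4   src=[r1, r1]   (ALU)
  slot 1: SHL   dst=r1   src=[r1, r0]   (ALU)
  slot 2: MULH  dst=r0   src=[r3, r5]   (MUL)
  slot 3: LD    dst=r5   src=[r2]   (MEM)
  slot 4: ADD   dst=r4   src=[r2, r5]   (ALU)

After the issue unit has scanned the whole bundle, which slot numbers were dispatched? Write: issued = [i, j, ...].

  0. ALU→r4 ⇒ go  {1A/2Mu/2Ld/1B | 4r 3w}
  1. ALU→r1 ⇒ go  {0A/2Mu/2Ld/1B | 2r 2w}
  2. MUL→r0 ⇒ go  {0A/1Mu/2Ld/1B | 0r 1w}
  3. MEM→r5 ⇒ no(RD_PORT)  {0A/1Mu/2Ld/1B | 0r 1w}
  4. ALU→r4 ⇒ no(FU)  {0A/1Mu/2Ld/1B | 0r 1w}

issued = [0, 1, 2]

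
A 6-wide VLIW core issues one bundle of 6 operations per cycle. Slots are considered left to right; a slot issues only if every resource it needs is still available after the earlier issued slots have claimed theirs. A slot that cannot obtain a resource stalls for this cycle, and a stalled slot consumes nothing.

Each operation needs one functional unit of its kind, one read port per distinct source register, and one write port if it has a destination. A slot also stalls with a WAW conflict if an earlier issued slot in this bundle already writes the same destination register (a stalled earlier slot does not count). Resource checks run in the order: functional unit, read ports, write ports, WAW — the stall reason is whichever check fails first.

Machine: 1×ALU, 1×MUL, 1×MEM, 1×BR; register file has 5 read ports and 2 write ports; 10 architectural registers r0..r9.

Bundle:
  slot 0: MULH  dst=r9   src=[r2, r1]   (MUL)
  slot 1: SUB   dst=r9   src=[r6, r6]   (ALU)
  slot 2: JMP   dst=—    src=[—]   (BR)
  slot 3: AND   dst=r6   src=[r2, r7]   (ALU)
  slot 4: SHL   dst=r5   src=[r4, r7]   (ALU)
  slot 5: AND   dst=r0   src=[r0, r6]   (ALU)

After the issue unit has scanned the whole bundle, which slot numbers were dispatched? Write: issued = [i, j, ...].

issued = [0, 2, 3]

  0. MUL→r9 ⇒ go  {1A/0Mu/1Ld/1B | 3r 1w}
  1. ALU→r9 ⇒ no(WAW)  {1A/0Mu/1Ld/1B | 3r 1w}
  2. BR ⇒ go  {1A/0Mu/1Ld/0B | 3r 1w}
  3. ALU→r6 ⇒ go  {0A/0Mu/1Ld/0B | 1r 0w}
  4. ALU→r5 ⇒ no(FU)  {0A/0Mu/1Ld/0B | 1r 0w}
  5. ALU→r0 ⇒ no(FU)  {0A/0Mu/1Ld/0B | 1r 0w}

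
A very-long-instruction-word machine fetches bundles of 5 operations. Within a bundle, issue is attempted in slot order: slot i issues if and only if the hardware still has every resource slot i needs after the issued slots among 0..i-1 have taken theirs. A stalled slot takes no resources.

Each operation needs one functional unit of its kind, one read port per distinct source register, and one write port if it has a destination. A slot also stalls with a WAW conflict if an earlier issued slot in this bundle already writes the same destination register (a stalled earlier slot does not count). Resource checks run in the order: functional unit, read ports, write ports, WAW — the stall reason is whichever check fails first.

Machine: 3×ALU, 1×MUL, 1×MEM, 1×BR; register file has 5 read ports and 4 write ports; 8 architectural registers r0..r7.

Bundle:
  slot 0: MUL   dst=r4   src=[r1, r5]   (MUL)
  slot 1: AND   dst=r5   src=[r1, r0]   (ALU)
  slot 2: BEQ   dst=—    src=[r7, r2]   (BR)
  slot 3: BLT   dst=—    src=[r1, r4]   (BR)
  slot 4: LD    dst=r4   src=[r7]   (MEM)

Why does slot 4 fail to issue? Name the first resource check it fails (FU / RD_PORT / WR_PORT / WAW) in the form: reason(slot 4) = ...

reason(slot 4) = WAW

slot 0 (MUL): ISSUE — free A3,Mu0,Ld1,B1 rp3 wp3
slot 1 (ALU): ISSUE — free A2,Mu0,Ld1,B1 rp1 wp2
slot 2 (BR): stall RD_PORT — free A2,Mu0,Ld1,B1 rp1 wp2
slot 3 (BR): stall RD_PORT — free A2,Mu0,Ld1,B1 rp1 wp2
slot 4 (MEM): stall WAW — free A2,Mu0,Ld1,B1 rp1 wp2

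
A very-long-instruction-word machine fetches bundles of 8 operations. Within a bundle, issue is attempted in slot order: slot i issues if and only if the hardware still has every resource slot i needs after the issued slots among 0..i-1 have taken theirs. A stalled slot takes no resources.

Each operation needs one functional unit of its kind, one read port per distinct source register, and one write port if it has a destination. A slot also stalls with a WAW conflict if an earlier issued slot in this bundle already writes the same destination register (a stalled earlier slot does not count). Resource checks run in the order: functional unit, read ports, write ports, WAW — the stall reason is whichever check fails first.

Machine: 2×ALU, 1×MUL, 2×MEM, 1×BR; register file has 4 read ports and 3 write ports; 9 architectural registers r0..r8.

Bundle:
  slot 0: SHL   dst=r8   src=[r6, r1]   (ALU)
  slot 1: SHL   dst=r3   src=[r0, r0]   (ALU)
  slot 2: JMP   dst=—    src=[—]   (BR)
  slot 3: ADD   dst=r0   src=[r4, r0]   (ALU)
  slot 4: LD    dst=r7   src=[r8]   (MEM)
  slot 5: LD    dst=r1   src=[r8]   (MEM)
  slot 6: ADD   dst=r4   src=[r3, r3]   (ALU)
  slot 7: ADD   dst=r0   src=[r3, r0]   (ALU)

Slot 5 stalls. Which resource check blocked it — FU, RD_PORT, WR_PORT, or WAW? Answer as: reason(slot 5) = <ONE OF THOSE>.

  0. ALU→r8 ⇒ go  {1A/1Mu/2Ld/1B | 2r 2w}
  1. ALU→r3 ⇒ go  {0A/1Mu/2Ld/1B | 1r 1w}
  2. BR ⇒ go  {0A/1Mu/2Ld/0B | 1r 1w}
  3. ALU→r0 ⇒ no(FU)  {0A/1Mu/2Ld/0B | 1r 1w}
  4. MEM→r7 ⇒ go  {0A/1Mu/1Ld/0B | 0r 0w}
  5. MEM→r1 ⇒ no(RD_PORT)  {0A/1Mu/1Ld/0B | 0r 0w}
  6. ALU→r4 ⇒ no(FU)  {0A/1Mu/1Ld/0B | 0r 0w}
  7. ALU→r0 ⇒ no(FU)  {0A/1Mu/1Ld/0B | 0r 0w}

reason(slot 5) = RD_PORT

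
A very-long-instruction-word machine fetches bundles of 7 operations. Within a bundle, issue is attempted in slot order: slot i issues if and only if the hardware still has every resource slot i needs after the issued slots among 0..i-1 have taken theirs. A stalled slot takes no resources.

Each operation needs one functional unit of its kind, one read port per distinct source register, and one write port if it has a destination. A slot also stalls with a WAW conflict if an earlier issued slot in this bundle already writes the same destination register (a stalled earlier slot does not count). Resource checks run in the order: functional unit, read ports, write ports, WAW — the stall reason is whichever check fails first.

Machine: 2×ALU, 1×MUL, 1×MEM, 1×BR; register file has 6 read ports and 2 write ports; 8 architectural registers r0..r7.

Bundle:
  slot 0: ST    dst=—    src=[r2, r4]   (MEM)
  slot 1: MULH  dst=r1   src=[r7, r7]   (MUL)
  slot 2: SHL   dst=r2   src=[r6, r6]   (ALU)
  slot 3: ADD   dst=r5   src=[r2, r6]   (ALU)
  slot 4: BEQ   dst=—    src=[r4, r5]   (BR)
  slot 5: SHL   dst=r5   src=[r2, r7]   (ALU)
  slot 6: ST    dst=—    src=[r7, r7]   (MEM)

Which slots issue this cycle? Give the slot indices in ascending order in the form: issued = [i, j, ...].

issued = [0, 1, 2, 4]

[0] MEM needs rd=2 wr=0: ok; after: ALU=2 MUL=1 MEM=0 BR=1, R=4, W=2
[1] MUL needs rd=1 wr=1: ok; after: ALU=2 MUL=0 MEM=0 BR=1, R=3, W=1
[2] ALU needs rd=1 wr=1: ok; after: ALU=1 MUL=0 MEM=0 BR=1, R=2, W=0
[3] ALU needs rd=2 wr=1: WR_PORT; after: ALU=1 MUL=0 MEM=0 BR=1, R=2, W=0
[4] BR needs rd=2 wr=0: ok; after: ALU=1 MUL=0 MEM=0 BR=0, R=0, W=0
[5] ALU needs rd=2 wr=1: RD_PORT; after: ALU=1 MUL=0 MEM=0 BR=0, R=0, W=0
[6] MEM needs rd=1 wr=0: FU; after: ALU=1 MUL=0 MEM=0 BR=0, R=0, W=0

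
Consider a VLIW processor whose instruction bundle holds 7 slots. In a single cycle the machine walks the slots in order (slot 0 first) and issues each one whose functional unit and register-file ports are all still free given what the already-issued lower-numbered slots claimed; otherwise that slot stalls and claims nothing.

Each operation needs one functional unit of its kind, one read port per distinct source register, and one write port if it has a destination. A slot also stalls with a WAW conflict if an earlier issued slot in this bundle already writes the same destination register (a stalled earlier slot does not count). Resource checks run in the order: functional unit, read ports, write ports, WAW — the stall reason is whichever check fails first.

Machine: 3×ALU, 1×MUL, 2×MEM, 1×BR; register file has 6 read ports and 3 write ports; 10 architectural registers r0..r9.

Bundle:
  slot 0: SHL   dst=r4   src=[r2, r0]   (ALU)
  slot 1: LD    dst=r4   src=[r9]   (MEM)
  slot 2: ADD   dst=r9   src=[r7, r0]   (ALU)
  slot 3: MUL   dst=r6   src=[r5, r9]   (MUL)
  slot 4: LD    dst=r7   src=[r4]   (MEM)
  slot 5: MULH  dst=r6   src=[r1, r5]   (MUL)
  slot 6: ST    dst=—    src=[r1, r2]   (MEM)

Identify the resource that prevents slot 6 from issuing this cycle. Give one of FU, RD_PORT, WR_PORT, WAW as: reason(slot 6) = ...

slot 0 (ALU): ISSUE — free A2,Mu1,Ld2,B1 rp4 wp2
slot 1 (MEM): stall WAW — free A2,Mu1,Ld2,B1 rp4 wp2
slot 2 (ALU): ISSUE — free A1,Mu1,Ld2,B1 rp2 wp1
slot 3 (MUL): ISSUE — free A1,Mu0,Ld2,B1 rp0 wp0
slot 4 (MEM): stall RD_PORT — free A1,Mu0,Ld2,B1 rp0 wp0
slot 5 (MUL): stall FU — free A1,Mu0,Ld2,B1 rp0 wp0
slot 6 (MEM): stall RD_PORT — free A1,Mu0,Ld2,B1 rp0 wp0

reason(slot 6) = RD_PORT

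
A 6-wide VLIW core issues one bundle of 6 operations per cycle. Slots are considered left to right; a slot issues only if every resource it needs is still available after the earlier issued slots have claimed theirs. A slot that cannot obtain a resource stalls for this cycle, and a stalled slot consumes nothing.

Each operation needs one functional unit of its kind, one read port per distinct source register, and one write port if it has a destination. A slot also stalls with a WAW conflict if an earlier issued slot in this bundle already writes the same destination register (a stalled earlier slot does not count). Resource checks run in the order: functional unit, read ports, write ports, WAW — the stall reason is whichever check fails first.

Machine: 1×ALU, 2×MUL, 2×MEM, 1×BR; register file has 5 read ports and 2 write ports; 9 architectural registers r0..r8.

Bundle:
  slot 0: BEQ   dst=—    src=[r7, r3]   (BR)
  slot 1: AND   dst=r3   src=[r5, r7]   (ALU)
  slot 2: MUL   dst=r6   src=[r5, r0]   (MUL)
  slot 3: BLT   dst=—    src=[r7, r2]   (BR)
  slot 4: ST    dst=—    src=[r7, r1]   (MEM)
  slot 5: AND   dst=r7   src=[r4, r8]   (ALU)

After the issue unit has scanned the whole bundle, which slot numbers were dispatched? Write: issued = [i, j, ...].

issued = [0, 1]

(0) want 1×BR +2rd +0wr — yes → AL1|MU2|ME2|BR0|rd3|wr2
(1) want 1×ALU +2rd +1wr — yes → AL0|MU2|ME2|BR0|rd1|wr1
(2) want 1×MUL +2rd +1wr — RD_PORT → AL0|MU2|ME2|BR0|rd1|wr1
(3) want 1×BR +2rd +0wr — FU → AL0|MU2|ME2|BR0|rd1|wr1
(4) want 1×MEM +2rd +0wr — RD_PORT → AL0|MU2|ME2|BR0|rd1|wr1
(5) want 1×ALU +2rd +1wr — FU → AL0|MU2|ME2|BR0|rd1|wr1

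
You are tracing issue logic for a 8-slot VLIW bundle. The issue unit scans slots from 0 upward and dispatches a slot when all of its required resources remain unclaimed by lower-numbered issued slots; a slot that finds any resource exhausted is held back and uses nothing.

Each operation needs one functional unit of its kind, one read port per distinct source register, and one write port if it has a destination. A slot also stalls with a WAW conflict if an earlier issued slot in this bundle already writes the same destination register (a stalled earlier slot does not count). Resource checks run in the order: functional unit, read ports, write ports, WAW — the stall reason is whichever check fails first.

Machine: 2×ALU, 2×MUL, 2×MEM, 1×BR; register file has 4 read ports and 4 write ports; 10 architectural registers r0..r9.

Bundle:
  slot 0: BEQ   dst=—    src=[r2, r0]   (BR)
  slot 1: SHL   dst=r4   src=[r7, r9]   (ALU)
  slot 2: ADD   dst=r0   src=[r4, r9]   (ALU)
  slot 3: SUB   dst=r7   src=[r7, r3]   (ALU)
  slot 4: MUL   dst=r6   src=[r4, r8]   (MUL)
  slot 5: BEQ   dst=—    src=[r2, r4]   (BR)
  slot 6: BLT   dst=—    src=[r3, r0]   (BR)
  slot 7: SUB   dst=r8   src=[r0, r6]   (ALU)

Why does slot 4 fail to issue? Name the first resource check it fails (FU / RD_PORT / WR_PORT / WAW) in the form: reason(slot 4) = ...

reason(slot 4) = RD_PORT

slot 0 (BR): ISSUE — free A2,Mu2,Ld2,B0 rp2 wp4
slot 1 (ALU): ISSUE — free A1,Mu2,Ld2,B0 rp0 wp3
slot 2 (ALU): stall RD_PORT — free A1,Mu2,Ld2,B0 rp0 wp3
slot 3 (ALU): stall RD_PORT — free A1,Mu2,Ld2,B0 rp0 wp3
slot 4 (MUL): stall RD_PORT — free A1,Mu2,Ld2,B0 rp0 wp3
slot 5 (BR): stall FU — free A1,Mu2,Ld2,B0 rp0 wp3
slot 6 (BR): stall FU — free A1,Mu2,Ld2,B0 rp0 wp3
slot 7 (ALU): stall RD_PORT — free A1,Mu2,Ld2,B0 rp0 wp3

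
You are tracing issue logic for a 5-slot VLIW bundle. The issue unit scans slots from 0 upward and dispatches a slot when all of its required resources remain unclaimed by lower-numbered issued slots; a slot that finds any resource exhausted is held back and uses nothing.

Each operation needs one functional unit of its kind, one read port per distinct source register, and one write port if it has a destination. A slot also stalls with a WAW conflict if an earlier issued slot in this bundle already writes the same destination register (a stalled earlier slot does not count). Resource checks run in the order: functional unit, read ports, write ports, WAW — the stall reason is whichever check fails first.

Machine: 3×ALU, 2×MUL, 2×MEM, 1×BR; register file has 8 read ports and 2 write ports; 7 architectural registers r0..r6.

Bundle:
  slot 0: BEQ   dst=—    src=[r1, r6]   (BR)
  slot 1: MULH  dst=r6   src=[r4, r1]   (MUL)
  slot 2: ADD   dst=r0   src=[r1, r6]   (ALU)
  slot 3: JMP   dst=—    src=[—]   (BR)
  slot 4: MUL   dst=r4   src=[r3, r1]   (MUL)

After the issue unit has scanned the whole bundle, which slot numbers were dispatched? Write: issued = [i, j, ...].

issued = [0, 1, 2]

[0] BR needs rd=2 wr=0: ok; after: ALU=3 MUL=2 MEM=2 BR=0, R=6, W=2
[1] MUL needs rd=2 wr=1: ok; after: ALU=3 MUL=1 MEM=2 BR=0, R=4, W=1
[2] ALU needs rd=2 wr=1: ok; after: ALU=2 MUL=1 MEM=2 BR=0, R=2, W=0
[3] BR needs rd=0 wr=0: FU; after: ALU=2 MUL=1 MEM=2 BR=0, R=2, W=0
[4] MUL needs rd=2 wr=1: WR_PORT; after: ALU=2 MUL=1 MEM=2 BR=0, R=2, W=0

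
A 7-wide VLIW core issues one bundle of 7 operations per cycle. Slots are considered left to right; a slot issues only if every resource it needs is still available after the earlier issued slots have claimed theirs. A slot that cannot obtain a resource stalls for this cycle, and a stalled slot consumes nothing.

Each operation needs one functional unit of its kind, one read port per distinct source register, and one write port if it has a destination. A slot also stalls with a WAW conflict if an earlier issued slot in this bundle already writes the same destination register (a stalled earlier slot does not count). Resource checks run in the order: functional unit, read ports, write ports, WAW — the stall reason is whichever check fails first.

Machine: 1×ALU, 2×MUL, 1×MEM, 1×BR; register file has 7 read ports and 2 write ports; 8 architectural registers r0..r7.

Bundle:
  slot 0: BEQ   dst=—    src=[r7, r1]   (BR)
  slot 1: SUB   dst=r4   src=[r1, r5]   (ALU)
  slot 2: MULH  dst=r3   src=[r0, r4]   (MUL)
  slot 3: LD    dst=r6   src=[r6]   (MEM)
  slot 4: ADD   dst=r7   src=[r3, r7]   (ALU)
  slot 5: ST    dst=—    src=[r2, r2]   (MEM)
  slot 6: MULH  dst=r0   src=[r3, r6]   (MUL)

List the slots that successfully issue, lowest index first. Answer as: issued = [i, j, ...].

issued = [0, 1, 2, 5]

slot 0 (BR): ISSUE — free A1,Mu2,Ld1,B0 rp5 wp2
slot 1 (ALU): ISSUE — free A0,Mu2,Ld1,B0 rp3 wp1
slot 2 (MUL): ISSUE — free A0,Mu1,Ld1,B0 rp1 wp0
slot 3 (MEM): stall WR_PORT — free A0,Mu1,Ld1,B0 rp1 wp0
slot 4 (ALU): stall FU — free A0,Mu1,Ld1,B0 rp1 wp0
slot 5 (MEM): ISSUE — free A0,Mu1,Ld0,B0 rp0 wp0
slot 6 (MUL): stall RD_PORT — free A0,Mu1,Ld0,B0 rp0 wp0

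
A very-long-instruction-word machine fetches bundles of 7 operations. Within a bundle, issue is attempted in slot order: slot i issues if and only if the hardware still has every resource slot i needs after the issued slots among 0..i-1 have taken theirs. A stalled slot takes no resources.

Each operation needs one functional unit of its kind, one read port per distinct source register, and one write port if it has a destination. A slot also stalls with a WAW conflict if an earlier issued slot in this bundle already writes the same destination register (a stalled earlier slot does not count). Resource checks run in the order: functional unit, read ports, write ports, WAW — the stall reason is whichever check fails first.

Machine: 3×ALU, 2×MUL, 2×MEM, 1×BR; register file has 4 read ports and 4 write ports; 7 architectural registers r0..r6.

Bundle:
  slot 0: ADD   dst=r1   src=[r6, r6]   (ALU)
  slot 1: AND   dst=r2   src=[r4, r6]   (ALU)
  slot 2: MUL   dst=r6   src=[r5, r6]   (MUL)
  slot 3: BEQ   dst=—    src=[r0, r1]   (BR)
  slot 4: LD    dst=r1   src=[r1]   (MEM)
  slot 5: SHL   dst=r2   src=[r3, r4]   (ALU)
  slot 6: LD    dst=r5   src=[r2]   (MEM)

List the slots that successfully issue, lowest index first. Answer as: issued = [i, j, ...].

[0] ALU needs rd=1 wr=1: ok; after: ALU=2 MUL=2 MEM=2 BR=1, R=3, W=3
[1] ALU needs rd=2 wr=1: ok; after: ALU=1 MUL=2 MEM=2 BR=1, R=1, W=2
[2] MUL needs rd=2 wr=1: RD_PORT; after: ALU=1 MUL=2 MEM=2 BR=1, R=1, W=2
[3] BR needs rd=2 wr=0: RD_PORT; after: ALU=1 MUL=2 MEM=2 BR=1, R=1, W=2
[4] MEM needs rd=1 wr=1: WAW; after: ALU=1 MUL=2 MEM=2 BR=1, R=1, W=2
[5] ALU needs rd=2 wr=1: RD_PORT; after: ALU=1 MUL=2 MEM=2 BR=1, R=1, W=2
[6] MEM needs rd=1 wr=1: ok; after: ALU=1 MUL=2 MEM=1 BR=1, R=0, W=1

issued = [0, 1, 6]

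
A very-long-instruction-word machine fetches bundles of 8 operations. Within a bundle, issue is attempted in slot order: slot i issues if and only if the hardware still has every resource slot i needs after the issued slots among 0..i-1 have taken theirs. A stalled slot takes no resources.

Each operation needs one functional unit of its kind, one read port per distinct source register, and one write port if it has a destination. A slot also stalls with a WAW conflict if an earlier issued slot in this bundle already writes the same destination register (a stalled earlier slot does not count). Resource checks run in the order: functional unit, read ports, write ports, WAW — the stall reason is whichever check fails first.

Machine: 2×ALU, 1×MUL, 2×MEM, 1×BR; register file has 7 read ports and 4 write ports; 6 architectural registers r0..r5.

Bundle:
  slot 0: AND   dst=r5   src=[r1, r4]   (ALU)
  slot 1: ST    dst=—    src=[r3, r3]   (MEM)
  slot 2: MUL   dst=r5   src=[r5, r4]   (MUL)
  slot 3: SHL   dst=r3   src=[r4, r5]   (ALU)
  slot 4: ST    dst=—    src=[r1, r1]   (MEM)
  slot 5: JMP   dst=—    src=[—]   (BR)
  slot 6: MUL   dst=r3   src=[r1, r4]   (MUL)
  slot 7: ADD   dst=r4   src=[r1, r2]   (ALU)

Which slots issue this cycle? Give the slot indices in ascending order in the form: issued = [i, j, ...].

issued = [0, 1, 3, 4, 5]

[0] ALU needs rd=2 wr=1: ok; after: ALU=1 MUL=1 MEM=2 BR=1, R=5, W=3
[1] MEM needs rd=1 wr=0: ok; after: ALU=1 MUL=1 MEM=1 BR=1, R=4, W=3
[2] MUL needs rd=2 wr=1: WAW; after: ALU=1 MUL=1 MEM=1 BR=1, R=4, W=3
[3] ALU needs rd=2 wr=1: ok; after: ALU=0 MUL=1 MEM=1 BR=1, R=2, W=2
[4] MEM needs rd=1 wr=0: ok; after: ALU=0 MUL=1 MEM=0 BR=1, R=1, W=2
[5] BR needs rd=0 wr=0: ok; after: ALU=0 MUL=1 MEM=0 BR=0, R=1, W=2
[6] MUL needs rd=2 wr=1: RD_PORT; after: ALU=0 MUL=1 MEM=0 BR=0, R=1, W=2
[7] ALU needs rd=2 wr=1: FU; after: ALU=0 MUL=1 MEM=0 BR=0, R=1, W=2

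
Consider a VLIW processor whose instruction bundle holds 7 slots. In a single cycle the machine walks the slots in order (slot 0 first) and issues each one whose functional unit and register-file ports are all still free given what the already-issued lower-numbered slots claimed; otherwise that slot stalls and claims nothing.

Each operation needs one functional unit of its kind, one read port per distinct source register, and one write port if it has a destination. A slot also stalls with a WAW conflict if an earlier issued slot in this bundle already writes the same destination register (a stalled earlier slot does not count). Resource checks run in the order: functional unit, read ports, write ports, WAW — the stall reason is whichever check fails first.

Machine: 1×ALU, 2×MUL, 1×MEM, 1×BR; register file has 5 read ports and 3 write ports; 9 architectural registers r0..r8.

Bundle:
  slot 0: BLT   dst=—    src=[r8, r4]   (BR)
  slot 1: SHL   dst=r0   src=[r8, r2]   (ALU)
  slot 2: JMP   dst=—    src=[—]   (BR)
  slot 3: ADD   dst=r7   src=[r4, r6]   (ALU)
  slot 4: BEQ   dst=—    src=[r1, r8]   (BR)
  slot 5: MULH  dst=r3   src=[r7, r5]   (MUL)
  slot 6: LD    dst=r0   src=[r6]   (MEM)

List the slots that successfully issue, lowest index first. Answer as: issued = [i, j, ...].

[0] BR needs rd=2 wr=0: ok; after: ALU=1 MUL=2 MEM=1 BR=0, R=3, W=3
[1] ALU needs rd=2 wr=1: ok; after: ALU=0 MUL=2 MEM=1 BR=0, R=1, W=2
[2] BR needs rd=0 wr=0: FU; after: ALU=0 MUL=2 MEM=1 BR=0, R=1, W=2
[3] ALU needs rd=2 wr=1: FU; after: ALU=0 MUL=2 MEM=1 BR=0, R=1, W=2
[4] BR needs rd=2 wr=0: FU; after: ALU=0 MUL=2 MEM=1 BR=0, R=1, W=2
[5] MUL needs rd=2 wr=1: RD_PORT; after: ALU=0 MUL=2 MEM=1 BR=0, R=1, W=2
[6] MEM needs rd=1 wr=1: WAW; after: ALU=0 MUL=2 MEM=1 BR=0, R=1, W=2

issued = [0, 1]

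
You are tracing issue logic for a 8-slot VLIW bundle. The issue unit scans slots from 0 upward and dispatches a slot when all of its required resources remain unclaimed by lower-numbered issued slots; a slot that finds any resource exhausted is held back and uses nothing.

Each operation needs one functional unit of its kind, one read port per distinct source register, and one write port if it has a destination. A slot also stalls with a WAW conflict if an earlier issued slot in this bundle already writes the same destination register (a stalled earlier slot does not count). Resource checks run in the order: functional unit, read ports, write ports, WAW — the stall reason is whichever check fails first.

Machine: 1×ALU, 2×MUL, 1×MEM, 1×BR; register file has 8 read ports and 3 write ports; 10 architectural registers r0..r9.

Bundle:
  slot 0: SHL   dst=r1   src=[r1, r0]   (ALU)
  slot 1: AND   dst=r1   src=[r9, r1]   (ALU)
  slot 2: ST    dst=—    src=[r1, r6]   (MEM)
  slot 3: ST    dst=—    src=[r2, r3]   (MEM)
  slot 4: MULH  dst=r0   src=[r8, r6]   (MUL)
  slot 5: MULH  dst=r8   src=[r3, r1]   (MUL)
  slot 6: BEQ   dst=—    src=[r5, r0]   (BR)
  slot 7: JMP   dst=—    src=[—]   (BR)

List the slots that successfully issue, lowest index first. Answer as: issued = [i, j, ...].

issued = [0, 2, 4, 5, 7]

#0 ALU src=r1,r0 dispatched  <A:0 Mu:2 Ld:1 B:1 rd:6 wr:2>
#1 ALU src=r9,r1 held:FU  <A:0 Mu:2 Ld:1 B:1 rd:6 wr:2>
#2 MEM src=r1,r6 dispatched  <A:0 Mu:2 Ld:0 B:1 rd:4 wr:2>
#3 MEM src=r2,r3 held:FU  <A:0 Mu:2 Ld:0 B:1 rd:4 wr:2>
#4 MUL src=r8,r6 dispatched  <A:0 Mu:1 Ld:0 B:1 rd:2 wr:1>
#5 MUL src=r3,r1 dispatched  <A:0 Mu:0 Ld:0 B:1 rd:0 wr:0>
#6 BR src=r5,r0 held:RD_PORT  <A:0 Mu:0 Ld:0 B:1 rd:0 wr:0>
#7 BR src=- dispatched  <A:0 Mu:0 Ld:0 B:0 rd:0 wr:0>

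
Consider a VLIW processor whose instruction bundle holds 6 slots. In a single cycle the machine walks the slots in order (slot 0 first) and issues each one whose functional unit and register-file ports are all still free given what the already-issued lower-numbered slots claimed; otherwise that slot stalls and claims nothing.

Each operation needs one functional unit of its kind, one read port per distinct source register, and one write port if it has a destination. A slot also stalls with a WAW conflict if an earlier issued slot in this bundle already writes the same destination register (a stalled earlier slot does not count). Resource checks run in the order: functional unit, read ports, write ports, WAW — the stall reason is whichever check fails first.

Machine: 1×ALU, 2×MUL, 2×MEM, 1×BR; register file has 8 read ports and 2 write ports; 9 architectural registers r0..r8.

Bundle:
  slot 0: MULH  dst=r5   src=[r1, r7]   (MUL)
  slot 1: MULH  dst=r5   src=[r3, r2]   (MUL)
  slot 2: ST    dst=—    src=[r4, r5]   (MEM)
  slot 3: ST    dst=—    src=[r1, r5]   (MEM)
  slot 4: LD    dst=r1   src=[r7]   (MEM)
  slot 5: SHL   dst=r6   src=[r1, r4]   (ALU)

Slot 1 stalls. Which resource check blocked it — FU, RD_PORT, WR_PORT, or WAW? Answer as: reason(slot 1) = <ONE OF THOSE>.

slot 0 (MUL): ISSUE — free A1,Mu1,Ld2,B1 rp6 wp1
slot 1 (MUL): stall WAW — free A1,Mu1,Ld2,B1 rp6 wp1
slot 2 (MEM): ISSUE — free A1,Mu1,Ld1,B1 rp4 wp1
slot 3 (MEM): ISSUE — free A1,Mu1,Ld0,B1 rp2 wp1
slot 4 (MEM): stall FU — free A1,Mu1,Ld0,B1 rp2 wp1
slot 5 (ALU): ISSUE — free A0,Mu1,Ld0,B1 rp0 wp0

reason(slot 1) = WAW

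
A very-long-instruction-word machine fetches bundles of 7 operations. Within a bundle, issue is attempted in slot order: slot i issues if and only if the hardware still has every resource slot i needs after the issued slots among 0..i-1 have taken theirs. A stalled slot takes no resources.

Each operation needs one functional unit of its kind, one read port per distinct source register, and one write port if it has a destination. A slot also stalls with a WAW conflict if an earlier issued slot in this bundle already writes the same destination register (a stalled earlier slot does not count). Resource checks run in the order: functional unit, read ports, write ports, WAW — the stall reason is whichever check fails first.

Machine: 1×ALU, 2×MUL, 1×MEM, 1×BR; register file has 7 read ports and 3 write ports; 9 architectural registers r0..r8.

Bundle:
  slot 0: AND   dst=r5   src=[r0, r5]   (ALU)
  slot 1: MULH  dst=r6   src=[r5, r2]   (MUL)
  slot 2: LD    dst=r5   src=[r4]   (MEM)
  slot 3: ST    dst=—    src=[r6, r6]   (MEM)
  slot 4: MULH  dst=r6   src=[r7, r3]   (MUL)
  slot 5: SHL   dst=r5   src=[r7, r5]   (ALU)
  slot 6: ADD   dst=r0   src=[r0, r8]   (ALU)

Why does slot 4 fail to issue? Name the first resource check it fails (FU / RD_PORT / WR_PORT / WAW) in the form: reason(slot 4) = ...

reason(slot 4) = WAW

[0] ALU needs rd=2 wr=1: ok; after: ALU=0 MUL=2 MEM=1 BR=1, R=5, W=2
[1] MUL needs rd=2 wr=1: ok; after: ALU=0 MUL=1 MEM=1 BR=1, R=3, W=1
[2] MEM needs rd=1 wr=1: WAW; after: ALU=0 MUL=1 MEM=1 BR=1, R=3, W=1
[3] MEM needs rd=1 wr=0: ok; after: ALU=0 MUL=1 MEM=0 BR=1, R=2, W=1
[4] MUL needs rd=2 wr=1: WAW; after: ALU=0 MUL=1 MEM=0 BR=1, R=2, W=1
[5] ALU needs rd=2 wr=1: FU; after: ALU=0 MUL=1 MEM=0 BR=1, R=2, W=1
[6] ALU needs rd=2 wr=1: FU; after: ALU=0 MUL=1 MEM=0 BR=1, R=2, W=1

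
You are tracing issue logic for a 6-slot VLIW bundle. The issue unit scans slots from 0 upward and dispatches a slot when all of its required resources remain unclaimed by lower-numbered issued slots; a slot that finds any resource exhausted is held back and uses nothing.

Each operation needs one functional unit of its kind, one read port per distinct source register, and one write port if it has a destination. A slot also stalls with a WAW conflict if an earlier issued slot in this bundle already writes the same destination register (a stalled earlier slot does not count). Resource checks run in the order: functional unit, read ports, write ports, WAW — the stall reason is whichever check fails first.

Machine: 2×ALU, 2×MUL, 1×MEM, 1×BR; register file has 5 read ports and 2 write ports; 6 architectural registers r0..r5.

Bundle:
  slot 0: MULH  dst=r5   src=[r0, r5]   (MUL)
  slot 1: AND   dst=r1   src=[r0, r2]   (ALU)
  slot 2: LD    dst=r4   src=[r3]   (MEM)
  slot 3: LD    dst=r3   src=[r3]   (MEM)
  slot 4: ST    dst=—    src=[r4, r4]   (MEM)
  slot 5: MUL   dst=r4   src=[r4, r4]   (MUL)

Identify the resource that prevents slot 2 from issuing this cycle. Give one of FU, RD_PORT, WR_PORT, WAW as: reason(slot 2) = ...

reason(slot 2) = WR_PORT

[0] MUL needs rd=2 wr=1: ok; after: ALU=2 MUL=1 MEM=1 BR=1, R=3, W=1
[1] ALU needs rd=2 wr=1: ok; after: ALU=1 MUL=1 MEM=1 BR=1, R=1, W=0
[2] MEM needs rd=1 wr=1: WR_PORT; after: ALU=1 MUL=1 MEM=1 BR=1, R=1, W=0
[3] MEM needs rd=1 wr=1: WR_PORT; after: ALU=1 MUL=1 MEM=1 BR=1, R=1, W=0
[4] MEM needs rd=1 wr=0: ok; after: ALU=1 MUL=1 MEM=0 BR=1, R=0, W=0
[5] MUL needs rd=1 wr=1: RD_PORT; after: ALU=1 MUL=1 MEM=0 BR=1, R=0, W=0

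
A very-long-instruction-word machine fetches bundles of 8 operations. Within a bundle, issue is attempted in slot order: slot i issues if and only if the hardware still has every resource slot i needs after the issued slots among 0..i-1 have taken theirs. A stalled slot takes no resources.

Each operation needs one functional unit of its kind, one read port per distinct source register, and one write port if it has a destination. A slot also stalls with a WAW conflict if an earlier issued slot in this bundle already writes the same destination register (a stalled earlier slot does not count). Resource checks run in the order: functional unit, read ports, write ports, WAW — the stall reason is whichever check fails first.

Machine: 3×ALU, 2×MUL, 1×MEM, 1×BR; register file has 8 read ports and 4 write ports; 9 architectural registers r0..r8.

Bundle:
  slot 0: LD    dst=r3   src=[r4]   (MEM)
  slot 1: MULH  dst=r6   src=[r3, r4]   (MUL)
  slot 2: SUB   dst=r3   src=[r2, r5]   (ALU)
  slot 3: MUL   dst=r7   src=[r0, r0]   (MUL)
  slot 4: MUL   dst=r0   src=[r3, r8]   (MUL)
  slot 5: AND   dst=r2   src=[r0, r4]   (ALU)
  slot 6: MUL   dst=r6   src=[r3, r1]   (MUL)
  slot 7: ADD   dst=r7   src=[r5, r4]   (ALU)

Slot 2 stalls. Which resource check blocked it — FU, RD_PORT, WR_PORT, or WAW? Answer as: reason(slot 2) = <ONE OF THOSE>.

reason(slot 2) = WAW

#0 MEM src=r4 dispatched  <A:3 Mu:2 Ld:0 B:1 rd:7 wr:3>
#1 MUL src=r3,r4 dispatched  <A:3 Mu:1 Ld:0 B:1 rd:5 wr:2>
#2 ALU src=r2,r5 held:WAW  <A:3 Mu:1 Ld:0 B:1 rd:5 wr:2>
#3 MUL src=r0,r0 dispatched  <A:3 Mu:0 Ld:0 B:1 rd:4 wr:1>
#4 MUL src=r3,r8 held:FU  <A:3 Mu:0 Ld:0 B:1 rd:4 wr:1>
#5 ALU src=r0,r4 dispatched  <A:2 Mu:0 Ld:0 B:1 rd:2 wr:0>
#6 MUL src=r3,r1 held:FU  <A:2 Mu:0 Ld:0 B:1 rd:2 wr:0>
#7 ALU src=r5,r4 held:WR_PORT  <A:2 Mu:0 Ld:0 B:1 rd:2 wr:0>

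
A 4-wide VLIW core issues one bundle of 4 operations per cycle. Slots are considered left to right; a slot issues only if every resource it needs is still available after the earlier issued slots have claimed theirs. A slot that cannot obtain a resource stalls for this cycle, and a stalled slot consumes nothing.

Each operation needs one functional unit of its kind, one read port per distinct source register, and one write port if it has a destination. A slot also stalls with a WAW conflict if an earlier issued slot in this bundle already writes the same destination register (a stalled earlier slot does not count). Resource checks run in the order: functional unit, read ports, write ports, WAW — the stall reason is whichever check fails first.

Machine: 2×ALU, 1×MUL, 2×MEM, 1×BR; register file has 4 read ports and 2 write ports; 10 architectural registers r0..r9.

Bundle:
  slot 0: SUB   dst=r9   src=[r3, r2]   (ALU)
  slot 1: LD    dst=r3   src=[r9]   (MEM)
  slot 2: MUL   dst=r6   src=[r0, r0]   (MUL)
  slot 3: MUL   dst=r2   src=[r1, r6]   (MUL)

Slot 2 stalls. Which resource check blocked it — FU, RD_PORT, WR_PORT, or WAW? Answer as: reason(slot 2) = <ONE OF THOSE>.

reason(slot 2) = WR_PORT

[0] ALU needs rd=2 wr=1: ok; after: ALU=1 MUL=1 MEM=2 BR=1, R=2, W=1
[1] MEM needs rd=1 wr=1: ok; after: ALU=1 MUL=1 MEM=1 BR=1, R=1, W=0
[2] MUL needs rd=1 wr=1: WR_PORT; after: ALU=1 MUL=1 MEM=1 BR=1, R=1, W=0
[3] MUL needs rd=2 wr=1: RD_PORT; after: ALU=1 MUL=1 MEM=1 BR=1, R=1, W=0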